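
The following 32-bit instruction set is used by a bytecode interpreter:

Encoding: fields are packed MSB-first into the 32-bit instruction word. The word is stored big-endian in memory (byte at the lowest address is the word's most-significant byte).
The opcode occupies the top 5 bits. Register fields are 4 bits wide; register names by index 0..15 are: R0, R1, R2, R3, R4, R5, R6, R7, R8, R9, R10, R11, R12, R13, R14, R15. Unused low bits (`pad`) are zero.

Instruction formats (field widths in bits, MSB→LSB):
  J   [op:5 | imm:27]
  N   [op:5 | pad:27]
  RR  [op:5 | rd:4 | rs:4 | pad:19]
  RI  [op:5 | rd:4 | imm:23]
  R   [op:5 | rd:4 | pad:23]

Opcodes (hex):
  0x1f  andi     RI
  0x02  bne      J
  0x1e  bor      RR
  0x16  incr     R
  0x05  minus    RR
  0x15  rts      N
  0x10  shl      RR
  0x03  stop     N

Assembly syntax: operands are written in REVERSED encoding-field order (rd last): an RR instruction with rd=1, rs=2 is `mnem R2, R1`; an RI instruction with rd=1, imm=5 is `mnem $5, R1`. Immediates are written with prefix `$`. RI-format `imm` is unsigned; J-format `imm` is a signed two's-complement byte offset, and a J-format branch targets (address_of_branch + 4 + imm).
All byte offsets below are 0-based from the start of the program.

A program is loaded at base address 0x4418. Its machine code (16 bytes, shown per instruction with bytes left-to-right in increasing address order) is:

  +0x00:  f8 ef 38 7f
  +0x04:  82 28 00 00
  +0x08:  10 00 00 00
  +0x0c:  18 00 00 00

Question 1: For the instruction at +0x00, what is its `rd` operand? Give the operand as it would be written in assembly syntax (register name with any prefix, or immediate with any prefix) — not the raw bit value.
+0x00: f8 ef 38 7f ⇒ word 0xf8ef387f (big)
  top 5b → 0x1f → andi [RI]
  rd: (w>>23)&0xf=0x1 → R1
  imm: (w>>0)&0x7fffff=0x6f387f → $7288959

R1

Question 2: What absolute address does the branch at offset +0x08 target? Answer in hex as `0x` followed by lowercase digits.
0x4424

@+08  big-endian(10 00 00 00) = 0x10000000
  top 5b → 0x2 → bne [J]
  [26:0] imm=0 = $0
  target = base 0x4418 + off 0x08 + 4 + imm 0 = 0x4424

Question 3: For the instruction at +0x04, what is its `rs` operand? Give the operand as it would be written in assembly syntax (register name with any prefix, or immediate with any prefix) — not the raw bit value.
R5

[04] 82 28 00 00 → 0x82280000
  top 5b → 0x10 → shl [RR]
  [26:23] rd=4 = R4
  [22:19] rs=5 = R5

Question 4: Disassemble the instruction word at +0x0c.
stop

@+0c  big-endian(18 00 00 00) = 0x18000000
  top 5b → 0x3 → stop [N]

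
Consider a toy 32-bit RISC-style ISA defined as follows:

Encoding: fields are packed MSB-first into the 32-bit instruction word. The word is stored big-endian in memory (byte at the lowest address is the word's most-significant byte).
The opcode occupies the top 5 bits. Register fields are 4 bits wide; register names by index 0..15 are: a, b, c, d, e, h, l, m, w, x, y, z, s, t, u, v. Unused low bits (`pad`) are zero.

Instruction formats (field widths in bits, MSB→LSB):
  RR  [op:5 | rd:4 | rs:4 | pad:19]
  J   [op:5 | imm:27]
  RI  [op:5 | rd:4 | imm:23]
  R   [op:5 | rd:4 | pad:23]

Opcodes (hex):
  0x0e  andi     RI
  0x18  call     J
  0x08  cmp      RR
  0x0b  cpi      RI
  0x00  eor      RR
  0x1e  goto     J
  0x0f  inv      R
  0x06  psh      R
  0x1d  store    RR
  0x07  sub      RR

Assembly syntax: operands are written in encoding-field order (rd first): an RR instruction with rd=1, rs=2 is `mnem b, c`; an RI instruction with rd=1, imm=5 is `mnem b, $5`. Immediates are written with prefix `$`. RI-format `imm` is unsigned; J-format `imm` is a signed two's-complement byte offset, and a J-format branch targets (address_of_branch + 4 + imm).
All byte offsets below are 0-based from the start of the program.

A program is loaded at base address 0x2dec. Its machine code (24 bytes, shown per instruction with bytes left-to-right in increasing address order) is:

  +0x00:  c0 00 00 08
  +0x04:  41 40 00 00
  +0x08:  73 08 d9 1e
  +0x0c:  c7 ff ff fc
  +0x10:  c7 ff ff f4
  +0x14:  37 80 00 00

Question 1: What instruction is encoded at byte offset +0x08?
andi l, $579870

[08] 73 08 d9 1e → 0x7308d91e
  op=0x7308d91e>>27=0xe ⇒ andi (RI)
  [26:23] rd=6 = l
  [22:0] imm=579870 = $579870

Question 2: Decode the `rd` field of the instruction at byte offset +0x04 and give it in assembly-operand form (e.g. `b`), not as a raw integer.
[04] 41 40 00 00 → 0x41400000
  opcode bits[31:27]=0x8: cmp/RR
  rd@[26:23]=0x2 ⇒ c
  rs@[22:19]=0x8 ⇒ w

c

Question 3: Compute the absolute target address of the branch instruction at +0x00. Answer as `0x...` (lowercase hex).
0x2df8

@+00  big-endian(c0 00 00 08) = 0xc0000008
  op=0xc0000008>>27=0x18 ⇒ call (J)
  [26:0] imm=8 = $8
  target = base 0x2dec + off 0x00 + 4 + imm 8 = 0x2df8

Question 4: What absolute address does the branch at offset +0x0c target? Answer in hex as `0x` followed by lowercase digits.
0x2df8

@+0c  big-endian(c7 ff ff fc) = 0xc7fffffc
  top 5b → 0x18 → call [J]
  imm@[26:0]=0x7fffffc (s27→-4) ⇒ $-4
  target = base 0x2dec + off 0x0c + 4 + imm -4 = 0x2df8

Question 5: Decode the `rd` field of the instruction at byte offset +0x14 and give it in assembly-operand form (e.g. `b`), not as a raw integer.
+0x14: 37 80 00 00 ⇒ word 0x37800000 (big)
  top 5b → 0x6 → psh [R]
  rd: (w>>23)&0xf=0xf → v

v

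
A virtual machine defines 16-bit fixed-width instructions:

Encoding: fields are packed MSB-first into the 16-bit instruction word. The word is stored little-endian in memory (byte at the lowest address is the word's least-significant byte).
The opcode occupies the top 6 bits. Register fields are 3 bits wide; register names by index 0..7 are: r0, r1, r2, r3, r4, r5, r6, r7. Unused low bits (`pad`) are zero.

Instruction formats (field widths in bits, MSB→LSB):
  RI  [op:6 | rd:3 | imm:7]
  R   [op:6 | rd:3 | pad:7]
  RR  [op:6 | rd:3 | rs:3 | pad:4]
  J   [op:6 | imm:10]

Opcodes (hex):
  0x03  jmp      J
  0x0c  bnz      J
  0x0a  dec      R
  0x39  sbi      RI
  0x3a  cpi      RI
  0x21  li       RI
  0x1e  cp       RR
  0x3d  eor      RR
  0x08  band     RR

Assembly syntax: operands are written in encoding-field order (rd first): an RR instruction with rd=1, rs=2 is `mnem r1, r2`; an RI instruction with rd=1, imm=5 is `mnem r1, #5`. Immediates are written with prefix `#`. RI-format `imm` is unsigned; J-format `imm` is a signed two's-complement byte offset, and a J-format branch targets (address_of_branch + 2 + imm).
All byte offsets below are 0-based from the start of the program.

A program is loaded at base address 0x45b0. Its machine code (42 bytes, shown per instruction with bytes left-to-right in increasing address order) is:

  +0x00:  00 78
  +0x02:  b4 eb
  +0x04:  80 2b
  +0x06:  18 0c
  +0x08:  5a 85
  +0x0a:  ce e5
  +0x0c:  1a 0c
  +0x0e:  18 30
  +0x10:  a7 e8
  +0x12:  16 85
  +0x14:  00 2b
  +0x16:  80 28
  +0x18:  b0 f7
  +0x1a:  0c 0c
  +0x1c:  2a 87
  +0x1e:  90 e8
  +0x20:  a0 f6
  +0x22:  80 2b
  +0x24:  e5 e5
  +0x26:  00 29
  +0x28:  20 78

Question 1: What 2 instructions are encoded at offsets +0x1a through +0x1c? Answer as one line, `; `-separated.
jmp #12; li r6, #42

[1a] 0c 0c → 0x0c0c
  top 6b → 0x3 → jmp [J]
  imm: (w>>0)&0x3ff=0xc → #12
[1c] 2a 87 → 0x872a
  top 6b → 0x21 → li [RI]
  rd: (w>>7)&0x7=0x6 → r6
  imm: (w>>0)&0x7f=0x2a → #42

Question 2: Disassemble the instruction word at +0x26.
@+26  little-endian(00 29) = 0x2900
  op=0x2900>>10=0xa ⇒ dec (R)
  rd@[9:7]=0x2 ⇒ r2

dec r2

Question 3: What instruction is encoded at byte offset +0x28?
off 0x28: read 20 78 as little → 0x7820
  top 6b → 0x1e → cp [RR]
  rd: (w>>7)&0x7=0x0 → r0
  rs: (w>>4)&0x7=0x2 → r2

cp r0, r2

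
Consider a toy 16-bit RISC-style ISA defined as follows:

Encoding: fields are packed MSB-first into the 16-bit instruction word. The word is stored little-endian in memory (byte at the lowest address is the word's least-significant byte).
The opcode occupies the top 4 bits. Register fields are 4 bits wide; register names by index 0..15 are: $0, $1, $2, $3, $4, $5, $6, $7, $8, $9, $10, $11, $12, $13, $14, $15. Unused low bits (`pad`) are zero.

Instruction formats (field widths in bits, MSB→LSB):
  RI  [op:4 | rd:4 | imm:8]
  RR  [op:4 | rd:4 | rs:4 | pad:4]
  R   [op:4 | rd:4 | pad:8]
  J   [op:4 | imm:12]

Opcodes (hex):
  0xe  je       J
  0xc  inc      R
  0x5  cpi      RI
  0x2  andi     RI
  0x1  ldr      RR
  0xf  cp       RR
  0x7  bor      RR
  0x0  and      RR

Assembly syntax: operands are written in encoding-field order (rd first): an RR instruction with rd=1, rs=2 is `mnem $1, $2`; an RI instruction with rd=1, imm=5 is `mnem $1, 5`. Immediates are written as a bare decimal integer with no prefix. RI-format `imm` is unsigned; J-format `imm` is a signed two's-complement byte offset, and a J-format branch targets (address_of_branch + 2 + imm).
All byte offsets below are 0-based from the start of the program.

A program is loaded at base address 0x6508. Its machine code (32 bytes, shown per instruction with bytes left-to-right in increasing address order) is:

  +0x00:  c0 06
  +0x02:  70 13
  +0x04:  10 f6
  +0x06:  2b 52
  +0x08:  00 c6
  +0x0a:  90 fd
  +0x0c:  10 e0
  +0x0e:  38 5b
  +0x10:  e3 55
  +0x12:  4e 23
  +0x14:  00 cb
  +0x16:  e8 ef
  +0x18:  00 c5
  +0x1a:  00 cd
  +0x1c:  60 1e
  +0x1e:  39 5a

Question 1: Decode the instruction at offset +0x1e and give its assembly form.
[1e] 39 5a → 0x5a39
  opcode bits[15:12]=0x5: cpi/RI
  rd: (w>>8)&0xf=0xa → $10
  imm: (w>>0)&0xff=0x39 → 57

cpi $10, 57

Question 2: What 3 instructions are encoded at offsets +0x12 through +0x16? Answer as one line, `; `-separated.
@+12  little-endian(4e 23) = 0x234e
  opcode bits[15:12]=0x2: andi/RI
  rd@[11:8]=0x3 ⇒ $3
  imm@[7:0]=0x4e ⇒ 78
@+14  little-endian(00 cb) = 0xcb00
  opcode bits[15:12]=0xc: inc/R
  rd@[11:8]=0xb ⇒ $11
@+16  little-endian(e8 ef) = 0xefe8
  opcode bits[15:12]=0xe: je/J
  imm@[11:0]=0xfe8 (s12→-24) ⇒ -24

andi $3, 78; inc $11; je -24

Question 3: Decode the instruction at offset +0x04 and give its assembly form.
@+04  little-endian(10 f6) = 0xf610
  opcode bits[15:12]=0xf: cp/RR
  rd: (w>>8)&0xf=0x6 → $6
  rs: (w>>4)&0xf=0x1 → $1

cp $6, $1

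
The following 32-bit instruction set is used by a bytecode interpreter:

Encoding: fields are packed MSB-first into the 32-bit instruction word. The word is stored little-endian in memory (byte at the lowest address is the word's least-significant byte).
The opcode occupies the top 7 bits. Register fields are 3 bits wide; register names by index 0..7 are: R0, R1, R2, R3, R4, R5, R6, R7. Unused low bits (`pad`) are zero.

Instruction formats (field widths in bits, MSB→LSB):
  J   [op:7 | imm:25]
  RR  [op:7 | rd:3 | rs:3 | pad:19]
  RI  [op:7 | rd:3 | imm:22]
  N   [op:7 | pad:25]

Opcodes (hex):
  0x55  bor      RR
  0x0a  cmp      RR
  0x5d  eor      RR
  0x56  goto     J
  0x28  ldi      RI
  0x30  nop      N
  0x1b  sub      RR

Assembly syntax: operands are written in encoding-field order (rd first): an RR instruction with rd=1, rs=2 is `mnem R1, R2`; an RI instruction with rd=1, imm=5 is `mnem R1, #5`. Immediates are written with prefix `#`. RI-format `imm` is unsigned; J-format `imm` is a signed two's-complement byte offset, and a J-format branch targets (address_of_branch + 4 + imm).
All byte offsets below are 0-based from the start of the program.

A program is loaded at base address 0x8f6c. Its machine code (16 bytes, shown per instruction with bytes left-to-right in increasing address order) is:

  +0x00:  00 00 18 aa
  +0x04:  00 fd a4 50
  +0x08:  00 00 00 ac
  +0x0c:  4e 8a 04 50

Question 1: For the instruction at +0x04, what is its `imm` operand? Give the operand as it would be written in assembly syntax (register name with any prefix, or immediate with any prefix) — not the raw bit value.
#2424064

[04] 00 fd a4 50 → 0x50a4fd00
  opcode bits[31:25]=0x28: ldi/RI
  rd: (w>>22)&0x7=0x2 → R2
  imm: (w>>0)&0x3fffff=0x24fd00 → #2424064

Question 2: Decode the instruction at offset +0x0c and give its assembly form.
+0x0c: 4e 8a 04 50 ⇒ word 0x50048a4e (little)
  op=0x50048a4e>>25=0x28 ⇒ ldi (RI)
  [24:22] rd=0 = R0
  [21:0] imm=297550 = #297550

ldi R0, #297550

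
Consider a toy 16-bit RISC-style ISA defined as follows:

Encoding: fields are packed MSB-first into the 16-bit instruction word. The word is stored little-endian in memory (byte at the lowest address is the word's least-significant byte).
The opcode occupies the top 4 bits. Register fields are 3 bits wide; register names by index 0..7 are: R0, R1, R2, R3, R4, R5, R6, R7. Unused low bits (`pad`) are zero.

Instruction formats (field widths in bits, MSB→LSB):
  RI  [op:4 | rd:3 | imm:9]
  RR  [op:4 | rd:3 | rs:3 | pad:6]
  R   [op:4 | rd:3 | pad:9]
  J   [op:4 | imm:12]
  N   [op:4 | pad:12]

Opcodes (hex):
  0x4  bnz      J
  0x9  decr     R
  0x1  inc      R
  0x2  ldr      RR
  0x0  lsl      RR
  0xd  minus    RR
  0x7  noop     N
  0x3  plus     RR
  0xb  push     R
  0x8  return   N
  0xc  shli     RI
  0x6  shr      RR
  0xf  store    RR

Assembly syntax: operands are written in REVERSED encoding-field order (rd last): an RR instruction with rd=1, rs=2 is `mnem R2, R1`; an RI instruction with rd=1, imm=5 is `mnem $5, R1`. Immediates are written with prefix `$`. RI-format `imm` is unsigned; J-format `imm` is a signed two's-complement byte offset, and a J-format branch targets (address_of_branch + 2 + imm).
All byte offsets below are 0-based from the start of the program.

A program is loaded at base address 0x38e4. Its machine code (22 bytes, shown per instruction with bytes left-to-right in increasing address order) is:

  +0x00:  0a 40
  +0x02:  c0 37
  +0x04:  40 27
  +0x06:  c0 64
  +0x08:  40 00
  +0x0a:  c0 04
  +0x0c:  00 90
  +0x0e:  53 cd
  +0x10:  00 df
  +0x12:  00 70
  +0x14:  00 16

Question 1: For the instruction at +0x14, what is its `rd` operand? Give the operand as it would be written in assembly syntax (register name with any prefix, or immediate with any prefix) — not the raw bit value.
@+14  little-endian(00 16) = 0x1600
  top 4b → 0x1 → inc [R]
  rd: (w>>9)&0x7=0x3 → R3

R3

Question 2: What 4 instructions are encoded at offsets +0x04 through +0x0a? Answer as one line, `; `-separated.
ldr R5, R3; shr R3, R2; lsl R1, R0; lsl R3, R2

[04] 40 27 → 0x2740
  top 4b → 0x2 → ldr [RR]
  rd@[11:9]=0x3 ⇒ R3
  rs@[8:6]=0x5 ⇒ R5
[06] c0 64 → 0x64c0
  top 4b → 0x6 → shr [RR]
  rd@[11:9]=0x2 ⇒ R2
  rs@[8:6]=0x3 ⇒ R3
[08] 40 00 → 0x0040
  top 4b → 0x0 → lsl [RR]
  rd@[11:9]=0x0 ⇒ R0
  rs@[8:6]=0x1 ⇒ R1
[0a] c0 04 → 0x04c0
  top 4b → 0x0 → lsl [RR]
  rd@[11:9]=0x2 ⇒ R2
  rs@[8:6]=0x3 ⇒ R3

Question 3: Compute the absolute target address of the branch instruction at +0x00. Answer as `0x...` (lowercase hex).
@+00  little-endian(0a 40) = 0x400a
  op=0x400a>>12=0x4 ⇒ bnz (J)
  imm: (w>>0)&0xfff=0xa → $10
  target = base 0x38e4 + off 0x00 + 2 + imm 10 = 0x38f0

0x38f0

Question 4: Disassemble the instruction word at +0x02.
off 0x02: read c0 37 as little → 0x37c0
  top 4b → 0x3 → plus [RR]
  [11:9] rd=3 = R3
  [8:6] rs=7 = R7

plus R7, R3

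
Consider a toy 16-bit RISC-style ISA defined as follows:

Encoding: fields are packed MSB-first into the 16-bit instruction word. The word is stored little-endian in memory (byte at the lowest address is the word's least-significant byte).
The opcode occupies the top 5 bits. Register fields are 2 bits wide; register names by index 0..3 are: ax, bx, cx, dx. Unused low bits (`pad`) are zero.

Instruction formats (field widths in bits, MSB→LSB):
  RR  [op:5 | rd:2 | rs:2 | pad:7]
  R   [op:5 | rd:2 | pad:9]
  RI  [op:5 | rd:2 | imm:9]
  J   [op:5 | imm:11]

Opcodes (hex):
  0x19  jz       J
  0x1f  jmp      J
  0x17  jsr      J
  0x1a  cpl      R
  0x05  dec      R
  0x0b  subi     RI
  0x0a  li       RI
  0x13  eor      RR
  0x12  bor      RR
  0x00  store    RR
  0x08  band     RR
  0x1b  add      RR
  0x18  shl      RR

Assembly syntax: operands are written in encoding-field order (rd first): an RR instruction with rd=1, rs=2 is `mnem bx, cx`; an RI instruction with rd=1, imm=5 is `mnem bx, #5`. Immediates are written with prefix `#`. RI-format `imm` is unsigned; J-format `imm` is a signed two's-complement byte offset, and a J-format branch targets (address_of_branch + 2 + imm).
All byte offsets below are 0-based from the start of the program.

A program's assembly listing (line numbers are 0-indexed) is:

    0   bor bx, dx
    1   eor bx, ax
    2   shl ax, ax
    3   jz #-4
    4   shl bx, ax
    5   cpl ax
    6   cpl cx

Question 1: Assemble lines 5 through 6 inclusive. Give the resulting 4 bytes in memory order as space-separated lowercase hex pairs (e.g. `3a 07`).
5. cpl fields op=0x1a:5|rd=0:2|pad=0:9 → word d000h → 00 d0
6. cpl fields op=0x1a:5|rd=2:2|pad=0:9 → word d400h → 00 d4

00 d0 00 d4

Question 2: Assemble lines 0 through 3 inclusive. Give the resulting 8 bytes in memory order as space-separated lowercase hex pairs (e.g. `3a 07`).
80 93 00 9a 00 c0 fc cf

0. bor fields op=0x12:5|rd=1:2|rs=3:2|pad=0:7 → word 9380h → 80 93
1. eor fields op=0x13:5|rd=1:2|rs=0:2|pad=0:7 → word 9a00h → 00 9a
2. shl fields op=0x18:5|rd=0:2|rs=0:2|pad=0:7 → word c000h → 00 c0
3. jz fields op=0x19:5|imm=-4:11 → word cffch → fc cf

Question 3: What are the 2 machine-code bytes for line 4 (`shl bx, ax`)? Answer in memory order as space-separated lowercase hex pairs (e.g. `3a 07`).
00 c2

4. shl fields op=0x18:5|rd=1:2|rs=0:2|pad=0:7 → word c200h → 00 c2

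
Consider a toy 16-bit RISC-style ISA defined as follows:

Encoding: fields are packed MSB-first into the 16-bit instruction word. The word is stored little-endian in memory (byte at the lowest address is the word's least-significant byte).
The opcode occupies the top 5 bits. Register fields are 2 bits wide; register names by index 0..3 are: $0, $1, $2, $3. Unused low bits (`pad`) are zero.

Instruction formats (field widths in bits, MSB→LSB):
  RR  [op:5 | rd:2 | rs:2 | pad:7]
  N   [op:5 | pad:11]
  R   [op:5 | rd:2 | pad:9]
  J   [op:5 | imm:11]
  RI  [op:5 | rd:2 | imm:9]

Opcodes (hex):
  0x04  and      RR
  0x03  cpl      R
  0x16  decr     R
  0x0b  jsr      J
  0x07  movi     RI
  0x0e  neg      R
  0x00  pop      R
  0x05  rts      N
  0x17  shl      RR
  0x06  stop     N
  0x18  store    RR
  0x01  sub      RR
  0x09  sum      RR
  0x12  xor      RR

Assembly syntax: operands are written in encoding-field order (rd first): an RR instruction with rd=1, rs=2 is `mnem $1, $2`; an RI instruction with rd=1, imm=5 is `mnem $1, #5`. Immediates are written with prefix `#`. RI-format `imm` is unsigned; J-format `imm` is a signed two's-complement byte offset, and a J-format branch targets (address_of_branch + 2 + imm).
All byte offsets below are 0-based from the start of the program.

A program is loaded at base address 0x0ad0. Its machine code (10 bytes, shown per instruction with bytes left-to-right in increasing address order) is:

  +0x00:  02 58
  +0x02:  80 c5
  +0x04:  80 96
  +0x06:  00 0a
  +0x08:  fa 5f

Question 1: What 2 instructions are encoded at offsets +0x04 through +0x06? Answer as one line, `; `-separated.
+0x04: 80 96 ⇒ word 0x9680 (little)
  opcode bits[15:11]=0x12: xor/RR
  rd: (w>>9)&0x3=0x3 → $3
  rs: (w>>7)&0x3=0x1 → $1
+0x06: 00 0a ⇒ word 0x0a00 (little)
  opcode bits[15:11]=0x1: sub/RR
  rd: (w>>9)&0x3=0x1 → $1
  rs: (w>>7)&0x3=0x0 → $0

xor $3, $1; sub $1, $0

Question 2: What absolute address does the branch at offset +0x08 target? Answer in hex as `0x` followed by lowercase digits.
0x0ad4

off 0x08: read fa 5f as little → 0x5ffa
  top 5b → 0xb → jsr [J]
  [10:0] imm=2042 (s11→-6) = #-6
  target = base 0x0ad0 + off 0x08 + 2 + imm -6 = 0x0ad4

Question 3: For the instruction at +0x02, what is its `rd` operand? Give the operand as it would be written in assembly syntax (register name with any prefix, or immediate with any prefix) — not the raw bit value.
+0x02: 80 c5 ⇒ word 0xc580 (little)
  op=0xc580>>11=0x18 ⇒ store (RR)
  rd@[10:9]=0x2 ⇒ $2
  rs@[8:7]=0x3 ⇒ $3

$2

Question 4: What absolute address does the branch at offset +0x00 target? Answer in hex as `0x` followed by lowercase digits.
@+00  little-endian(02 58) = 0x5802
  op=0x5802>>11=0xb ⇒ jsr (J)
  imm: (w>>0)&0x7ff=0x2 → #2
  target = base 0x0ad0 + off 0x00 + 2 + imm 2 = 0x0ad4

0x0ad4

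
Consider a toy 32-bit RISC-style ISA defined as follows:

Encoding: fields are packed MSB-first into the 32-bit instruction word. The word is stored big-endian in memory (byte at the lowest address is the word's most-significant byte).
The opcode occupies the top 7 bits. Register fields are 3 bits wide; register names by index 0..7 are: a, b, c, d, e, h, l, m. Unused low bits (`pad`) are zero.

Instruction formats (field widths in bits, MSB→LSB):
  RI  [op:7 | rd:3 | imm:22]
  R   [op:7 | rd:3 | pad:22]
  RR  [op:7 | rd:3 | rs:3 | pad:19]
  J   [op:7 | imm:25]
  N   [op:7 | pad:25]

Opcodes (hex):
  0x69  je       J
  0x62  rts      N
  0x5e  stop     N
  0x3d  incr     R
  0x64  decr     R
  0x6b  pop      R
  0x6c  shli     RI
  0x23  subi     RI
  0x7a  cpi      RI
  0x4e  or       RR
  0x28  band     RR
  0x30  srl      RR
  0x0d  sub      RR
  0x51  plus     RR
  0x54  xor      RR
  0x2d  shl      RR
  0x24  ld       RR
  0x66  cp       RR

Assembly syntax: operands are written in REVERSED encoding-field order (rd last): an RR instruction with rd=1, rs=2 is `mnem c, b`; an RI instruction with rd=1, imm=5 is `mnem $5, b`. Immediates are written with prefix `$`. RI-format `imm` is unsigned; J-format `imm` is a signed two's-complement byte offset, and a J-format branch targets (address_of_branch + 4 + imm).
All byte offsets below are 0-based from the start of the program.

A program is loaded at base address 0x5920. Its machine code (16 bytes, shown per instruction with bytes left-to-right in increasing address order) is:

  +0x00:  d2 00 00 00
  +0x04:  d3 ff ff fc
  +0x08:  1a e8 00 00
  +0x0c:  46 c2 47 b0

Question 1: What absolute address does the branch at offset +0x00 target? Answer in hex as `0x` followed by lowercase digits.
0x5924

off 0x00: read d2 00 00 00 as big → 0xd2000000
  top 7b → 0x69 → je [J]
  imm@[24:0]=0x0 ⇒ $0
  target = base 0x5920 + off 0x00 + 4 + imm 0 = 0x5924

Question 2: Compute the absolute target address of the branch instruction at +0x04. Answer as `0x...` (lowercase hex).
0x5924

[04] d3 ff ff fc → 0xd3fffffc
  opcode bits[31:25]=0x69: je/J
  [24:0] imm=33554428 (s25→-4) = $-4
  target = base 0x5920 + off 0x04 + 4 + imm -4 = 0x5924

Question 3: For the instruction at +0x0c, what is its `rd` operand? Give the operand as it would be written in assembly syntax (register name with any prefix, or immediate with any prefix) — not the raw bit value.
d

+0x0c: 46 c2 47 b0 ⇒ word 0x46c247b0 (big)
  opcode bits[31:25]=0x23: subi/RI
  rd: (w>>22)&0x7=0x3 → d
  imm: (w>>0)&0x3fffff=0x247b0 → $149424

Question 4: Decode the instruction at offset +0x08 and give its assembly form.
sub h, d

off 0x08: read 1a e8 00 00 as big → 0x1ae80000
  top 7b → 0xd → sub [RR]
  [24:22] rd=3 = d
  [21:19] rs=5 = h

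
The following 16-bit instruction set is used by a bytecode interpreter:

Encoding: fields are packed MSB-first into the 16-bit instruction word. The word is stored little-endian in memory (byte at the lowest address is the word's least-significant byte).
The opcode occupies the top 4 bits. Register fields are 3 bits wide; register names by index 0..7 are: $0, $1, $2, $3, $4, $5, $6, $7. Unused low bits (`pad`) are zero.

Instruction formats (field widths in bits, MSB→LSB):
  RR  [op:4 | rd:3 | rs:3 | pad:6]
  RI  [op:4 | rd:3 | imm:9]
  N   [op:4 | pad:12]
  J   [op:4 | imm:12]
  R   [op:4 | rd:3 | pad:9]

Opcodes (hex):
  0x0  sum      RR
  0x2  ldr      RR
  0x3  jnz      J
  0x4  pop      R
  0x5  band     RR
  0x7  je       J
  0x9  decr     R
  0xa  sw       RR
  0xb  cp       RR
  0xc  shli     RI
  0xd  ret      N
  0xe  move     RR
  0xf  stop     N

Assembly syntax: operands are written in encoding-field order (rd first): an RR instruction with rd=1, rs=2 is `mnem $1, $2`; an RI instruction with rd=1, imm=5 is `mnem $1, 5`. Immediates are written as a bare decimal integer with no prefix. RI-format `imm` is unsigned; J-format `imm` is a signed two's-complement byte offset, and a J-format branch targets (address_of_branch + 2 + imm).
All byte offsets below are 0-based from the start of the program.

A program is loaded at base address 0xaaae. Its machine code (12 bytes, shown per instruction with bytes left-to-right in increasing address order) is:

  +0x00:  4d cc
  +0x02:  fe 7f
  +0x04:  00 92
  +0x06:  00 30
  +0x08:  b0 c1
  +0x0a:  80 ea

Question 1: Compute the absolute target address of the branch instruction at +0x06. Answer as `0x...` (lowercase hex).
[06] 00 30 → 0x3000
  op=0x3000>>12=0x3 ⇒ jnz (J)
  [11:0] imm=0 = 0
  target = base 0xaaae + off 0x06 + 2 + imm 0 = 0xaab6

0xaab6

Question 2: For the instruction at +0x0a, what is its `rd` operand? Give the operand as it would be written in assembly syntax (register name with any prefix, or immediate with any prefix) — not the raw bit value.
off 0x0a: read 80 ea as little → 0xea80
  op=0xea80>>12=0xe ⇒ move (RR)
  [11:9] rd=5 = $5
  [8:6] rs=2 = $2

$5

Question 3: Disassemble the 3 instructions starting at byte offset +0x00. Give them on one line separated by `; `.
shli $6, 77; je -2; decr $1

@+00  little-endian(4d cc) = 0xcc4d
  top 4b → 0xc → shli [RI]
  [11:9] rd=6 = $6
  [8:0] imm=77 = 77
@+02  little-endian(fe 7f) = 0x7ffe
  top 4b → 0x7 → je [J]
  [11:0] imm=4094 (s12→-2) = -2
@+04  little-endian(00 92) = 0x9200
  top 4b → 0x9 → decr [R]
  [11:9] rd=1 = $1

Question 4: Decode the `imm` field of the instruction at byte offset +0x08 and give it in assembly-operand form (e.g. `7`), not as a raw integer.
+0x08: b0 c1 ⇒ word 0xc1b0 (little)
  op=0xc1b0>>12=0xc ⇒ shli (RI)
  rd@[11:9]=0x0 ⇒ $0
  imm@[8:0]=0x1b0 ⇒ 432

432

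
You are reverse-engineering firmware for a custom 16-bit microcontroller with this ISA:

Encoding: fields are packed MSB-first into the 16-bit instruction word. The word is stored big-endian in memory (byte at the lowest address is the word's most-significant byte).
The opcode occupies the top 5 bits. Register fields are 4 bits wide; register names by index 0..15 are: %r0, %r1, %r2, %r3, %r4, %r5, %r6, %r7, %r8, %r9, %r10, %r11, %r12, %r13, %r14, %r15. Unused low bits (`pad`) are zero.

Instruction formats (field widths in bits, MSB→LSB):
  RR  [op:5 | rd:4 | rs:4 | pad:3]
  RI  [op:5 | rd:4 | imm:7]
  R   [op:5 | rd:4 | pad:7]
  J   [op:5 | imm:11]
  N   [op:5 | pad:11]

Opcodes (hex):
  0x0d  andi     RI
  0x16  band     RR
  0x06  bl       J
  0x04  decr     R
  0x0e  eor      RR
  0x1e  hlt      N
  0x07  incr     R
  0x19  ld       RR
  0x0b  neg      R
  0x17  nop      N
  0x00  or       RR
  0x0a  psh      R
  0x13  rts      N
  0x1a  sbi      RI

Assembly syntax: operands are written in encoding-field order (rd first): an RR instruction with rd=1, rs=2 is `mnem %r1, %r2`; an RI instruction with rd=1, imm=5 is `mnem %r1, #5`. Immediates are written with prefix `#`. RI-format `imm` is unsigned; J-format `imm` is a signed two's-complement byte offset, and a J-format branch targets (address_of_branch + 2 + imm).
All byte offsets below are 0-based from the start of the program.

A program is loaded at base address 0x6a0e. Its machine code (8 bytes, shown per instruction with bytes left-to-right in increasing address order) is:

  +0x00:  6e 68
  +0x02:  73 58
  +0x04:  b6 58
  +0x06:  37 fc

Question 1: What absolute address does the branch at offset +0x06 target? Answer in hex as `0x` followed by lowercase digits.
0x6a12

@+06  big-endian(37 fc) = 0x37fc
  op=0x37fc>>11=0x6 ⇒ bl (J)
  imm@[10:0]=0x7fc (s11→-4) ⇒ #-4
  target = base 0x6a0e + off 0x06 + 2 + imm -4 = 0x6a12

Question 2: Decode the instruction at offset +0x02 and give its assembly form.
off 0x02: read 73 58 as big → 0x7358
  opcode bits[15:11]=0xe: eor/RR
  rd@[10:7]=0x6 ⇒ %r6
  rs@[6:3]=0xb ⇒ %r11

eor %r6, %r11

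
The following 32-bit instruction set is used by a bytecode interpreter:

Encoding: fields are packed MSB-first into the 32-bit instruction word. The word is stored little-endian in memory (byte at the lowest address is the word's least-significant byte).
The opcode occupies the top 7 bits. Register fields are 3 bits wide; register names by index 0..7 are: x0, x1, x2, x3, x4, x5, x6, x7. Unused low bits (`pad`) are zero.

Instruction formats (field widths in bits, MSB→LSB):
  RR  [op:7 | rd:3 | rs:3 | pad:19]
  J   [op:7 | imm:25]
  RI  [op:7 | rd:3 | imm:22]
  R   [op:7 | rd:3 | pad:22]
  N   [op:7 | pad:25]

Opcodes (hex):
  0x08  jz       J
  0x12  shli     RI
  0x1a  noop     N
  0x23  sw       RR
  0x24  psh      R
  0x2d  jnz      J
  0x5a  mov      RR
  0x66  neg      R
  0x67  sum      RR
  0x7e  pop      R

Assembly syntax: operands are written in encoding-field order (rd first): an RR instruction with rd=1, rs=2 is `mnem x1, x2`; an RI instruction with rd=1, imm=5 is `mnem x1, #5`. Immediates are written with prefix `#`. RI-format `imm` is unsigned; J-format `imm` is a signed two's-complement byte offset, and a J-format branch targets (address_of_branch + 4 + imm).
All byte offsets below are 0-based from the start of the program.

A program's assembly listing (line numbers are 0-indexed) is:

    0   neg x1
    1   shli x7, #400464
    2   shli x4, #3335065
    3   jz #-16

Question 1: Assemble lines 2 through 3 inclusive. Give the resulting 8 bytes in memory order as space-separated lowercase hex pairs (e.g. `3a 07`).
2. shli fields op=0x12:7|rd=4:3|imm=3335065:22 → word 2532e399h → 99 e3 32 25
3. jz fields op=0x8:7|imm=-16:25 → word 11fffff0h → f0 ff ff 11

99 e3 32 25 f0 ff ff 11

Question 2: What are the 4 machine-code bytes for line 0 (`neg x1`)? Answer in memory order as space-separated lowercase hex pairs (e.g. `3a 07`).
line 0 (neg): pack op=0x66:7|rd=1:3|pad=0:22 = 0xcc400000; little→ 00 00 40 cc

00 00 40 cc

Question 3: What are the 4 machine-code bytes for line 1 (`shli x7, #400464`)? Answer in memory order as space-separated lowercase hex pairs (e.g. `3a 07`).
50 1c c6 25

L1: shli op=0x12:7|rd=7:3|imm=400464:22 ⇒ 0x25c61c50 ⇒ little 50 1c c6 25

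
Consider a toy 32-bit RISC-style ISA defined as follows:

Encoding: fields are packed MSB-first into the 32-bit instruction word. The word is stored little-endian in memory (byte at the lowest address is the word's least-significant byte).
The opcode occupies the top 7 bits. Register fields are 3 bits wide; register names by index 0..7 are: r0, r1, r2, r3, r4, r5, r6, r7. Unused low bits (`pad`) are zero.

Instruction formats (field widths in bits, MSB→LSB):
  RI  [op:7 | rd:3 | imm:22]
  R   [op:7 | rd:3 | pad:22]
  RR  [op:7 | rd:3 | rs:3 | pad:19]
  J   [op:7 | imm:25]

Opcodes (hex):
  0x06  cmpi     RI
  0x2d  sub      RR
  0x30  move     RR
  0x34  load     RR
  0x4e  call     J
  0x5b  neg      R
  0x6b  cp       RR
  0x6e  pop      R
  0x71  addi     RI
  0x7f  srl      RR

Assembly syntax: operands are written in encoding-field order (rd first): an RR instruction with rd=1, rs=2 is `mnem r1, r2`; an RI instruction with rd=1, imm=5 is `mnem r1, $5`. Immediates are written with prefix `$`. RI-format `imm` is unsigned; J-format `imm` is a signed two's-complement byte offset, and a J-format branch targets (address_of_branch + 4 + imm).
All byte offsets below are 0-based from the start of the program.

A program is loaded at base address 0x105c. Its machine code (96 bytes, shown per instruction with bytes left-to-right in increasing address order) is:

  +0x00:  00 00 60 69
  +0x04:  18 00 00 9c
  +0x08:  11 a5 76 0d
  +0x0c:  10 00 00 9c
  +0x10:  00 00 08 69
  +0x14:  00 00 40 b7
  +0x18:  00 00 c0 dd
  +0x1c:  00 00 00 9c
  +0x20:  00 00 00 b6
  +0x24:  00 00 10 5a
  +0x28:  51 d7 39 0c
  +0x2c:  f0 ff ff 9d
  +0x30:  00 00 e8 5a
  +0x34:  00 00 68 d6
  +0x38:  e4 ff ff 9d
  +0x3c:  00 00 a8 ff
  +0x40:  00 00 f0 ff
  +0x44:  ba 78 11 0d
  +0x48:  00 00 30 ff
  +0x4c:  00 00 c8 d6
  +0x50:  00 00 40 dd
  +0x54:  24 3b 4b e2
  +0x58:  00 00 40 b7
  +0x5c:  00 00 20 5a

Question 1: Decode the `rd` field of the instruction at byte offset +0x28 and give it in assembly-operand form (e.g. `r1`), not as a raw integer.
r0

[28] 51 d7 39 0c → 0x0c39d751
  opcode bits[31:25]=0x6: cmpi/RI
  rd@[24:22]=0x0 ⇒ r0
  imm@[21:0]=0x39d751 ⇒ $3790673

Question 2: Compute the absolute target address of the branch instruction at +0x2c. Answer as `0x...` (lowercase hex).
0x107c

[2c] f0 ff ff 9d → 0x9dfffff0
  op=0x9dfffff0>>25=0x4e ⇒ call (J)
  imm: (w>>0)&0x1ffffff=0x1fffff0 (s25→-16) → $-16
  target = base 0x105c + off 0x2c + 4 + imm -16 = 0x107c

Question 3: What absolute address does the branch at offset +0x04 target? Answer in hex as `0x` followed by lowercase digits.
+0x04: 18 00 00 9c ⇒ word 0x9c000018 (little)
  top 7b → 0x4e → call [J]
  [24:0] imm=24 = $24
  target = base 0x105c + off 0x04 + 4 + imm 24 = 0x107c

0x107c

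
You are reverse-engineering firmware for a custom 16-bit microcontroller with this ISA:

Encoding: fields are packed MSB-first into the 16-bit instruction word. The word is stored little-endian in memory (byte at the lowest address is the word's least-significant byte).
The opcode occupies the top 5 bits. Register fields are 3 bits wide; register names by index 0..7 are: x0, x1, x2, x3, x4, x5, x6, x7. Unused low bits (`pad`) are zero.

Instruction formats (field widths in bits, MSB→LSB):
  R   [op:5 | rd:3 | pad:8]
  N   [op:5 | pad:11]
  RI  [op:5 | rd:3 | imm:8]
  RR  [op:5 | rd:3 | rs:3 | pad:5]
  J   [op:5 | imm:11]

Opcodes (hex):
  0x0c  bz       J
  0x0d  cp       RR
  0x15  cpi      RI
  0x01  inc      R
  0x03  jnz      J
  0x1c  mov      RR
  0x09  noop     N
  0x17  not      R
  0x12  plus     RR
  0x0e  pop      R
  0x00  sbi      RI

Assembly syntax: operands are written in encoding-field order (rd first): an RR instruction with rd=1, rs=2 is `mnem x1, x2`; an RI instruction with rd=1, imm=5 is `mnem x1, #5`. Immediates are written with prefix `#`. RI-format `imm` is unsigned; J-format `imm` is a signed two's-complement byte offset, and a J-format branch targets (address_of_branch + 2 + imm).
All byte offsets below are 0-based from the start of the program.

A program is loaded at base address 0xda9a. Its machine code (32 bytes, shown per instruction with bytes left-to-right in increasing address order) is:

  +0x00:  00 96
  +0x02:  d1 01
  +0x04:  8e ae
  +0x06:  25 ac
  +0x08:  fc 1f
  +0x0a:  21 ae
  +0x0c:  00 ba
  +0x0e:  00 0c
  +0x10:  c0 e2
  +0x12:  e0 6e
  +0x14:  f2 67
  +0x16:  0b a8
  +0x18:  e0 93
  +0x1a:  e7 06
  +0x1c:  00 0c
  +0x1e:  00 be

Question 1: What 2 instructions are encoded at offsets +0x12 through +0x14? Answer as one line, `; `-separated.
off 0x12: read e0 6e as little → 0x6ee0
  top 5b → 0xd → cp [RR]
  rd@[10:8]=0x6 ⇒ x6
  rs@[7:5]=0x7 ⇒ x7
off 0x14: read f2 67 as little → 0x67f2
  top 5b → 0xc → bz [J]
  imm@[10:0]=0x7f2 (s11→-14) ⇒ #-14

cp x6, x7; bz #-14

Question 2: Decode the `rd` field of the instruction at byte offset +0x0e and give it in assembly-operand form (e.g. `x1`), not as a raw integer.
+0x0e: 00 0c ⇒ word 0x0c00 (little)
  op=0x0c00>>11=0x1 ⇒ inc (R)
  rd@[10:8]=0x4 ⇒ x4

x4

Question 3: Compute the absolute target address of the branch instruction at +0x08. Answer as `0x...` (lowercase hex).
0xdaa0

[08] fc 1f → 0x1ffc
  op=0x1ffc>>11=0x3 ⇒ jnz (J)
  imm: (w>>0)&0x7ff=0x7fc (s11→-4) → #-4
  target = base 0xda9a + off 0x08 + 2 + imm -4 = 0xdaa0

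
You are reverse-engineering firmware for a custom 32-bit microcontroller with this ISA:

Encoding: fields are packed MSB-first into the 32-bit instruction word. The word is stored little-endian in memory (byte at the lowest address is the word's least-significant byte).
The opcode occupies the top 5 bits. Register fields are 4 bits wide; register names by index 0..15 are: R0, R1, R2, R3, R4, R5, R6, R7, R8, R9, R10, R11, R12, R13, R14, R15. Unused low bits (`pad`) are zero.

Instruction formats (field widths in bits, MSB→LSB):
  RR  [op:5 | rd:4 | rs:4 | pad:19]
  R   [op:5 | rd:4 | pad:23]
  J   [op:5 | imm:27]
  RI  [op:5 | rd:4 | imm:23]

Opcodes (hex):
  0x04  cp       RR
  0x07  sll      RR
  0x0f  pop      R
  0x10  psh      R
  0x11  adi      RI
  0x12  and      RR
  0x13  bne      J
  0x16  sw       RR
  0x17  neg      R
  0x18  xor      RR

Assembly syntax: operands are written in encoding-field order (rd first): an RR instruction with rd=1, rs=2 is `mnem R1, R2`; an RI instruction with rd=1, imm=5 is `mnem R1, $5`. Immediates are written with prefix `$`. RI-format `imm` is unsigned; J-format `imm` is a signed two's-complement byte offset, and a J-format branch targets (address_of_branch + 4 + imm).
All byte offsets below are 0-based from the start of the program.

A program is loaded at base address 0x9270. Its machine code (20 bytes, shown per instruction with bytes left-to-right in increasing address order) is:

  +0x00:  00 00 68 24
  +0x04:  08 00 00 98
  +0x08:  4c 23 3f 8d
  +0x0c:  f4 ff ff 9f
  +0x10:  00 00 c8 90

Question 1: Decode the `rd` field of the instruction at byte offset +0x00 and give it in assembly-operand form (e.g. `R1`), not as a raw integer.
R8

off 0x00: read 00 00 68 24 as little → 0x24680000
  op=0x24680000>>27=0x4 ⇒ cp (RR)
  [26:23] rd=8 = R8
  [22:19] rs=13 = R13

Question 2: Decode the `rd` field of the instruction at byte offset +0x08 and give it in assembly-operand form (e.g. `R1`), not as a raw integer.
R10

@+08  little-endian(4c 23 3f 8d) = 0x8d3f234c
  top 5b → 0x11 → adi [RI]
  rd@[26:23]=0xa ⇒ R10
  imm@[22:0]=0x3f234c ⇒ $4137804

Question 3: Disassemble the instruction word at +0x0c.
[0c] f4 ff ff 9f → 0x9ffffff4
  opcode bits[31:27]=0x13: bne/J
  [26:0] imm=134217716 (s27→-12) = $-12

bne $-12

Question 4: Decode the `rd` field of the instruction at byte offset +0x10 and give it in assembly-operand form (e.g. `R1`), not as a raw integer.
off 0x10: read 00 00 c8 90 as little → 0x90c80000
  opcode bits[31:27]=0x12: and/RR
  rd@[26:23]=0x1 ⇒ R1
  rs@[22:19]=0x9 ⇒ R9

R1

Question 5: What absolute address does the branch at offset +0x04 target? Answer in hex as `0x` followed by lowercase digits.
0x9280

+0x04: 08 00 00 98 ⇒ word 0x98000008 (little)
  op=0x98000008>>27=0x13 ⇒ bne (J)
  imm@[26:0]=0x8 ⇒ $8
  target = base 0x9270 + off 0x04 + 4 + imm 8 = 0x9280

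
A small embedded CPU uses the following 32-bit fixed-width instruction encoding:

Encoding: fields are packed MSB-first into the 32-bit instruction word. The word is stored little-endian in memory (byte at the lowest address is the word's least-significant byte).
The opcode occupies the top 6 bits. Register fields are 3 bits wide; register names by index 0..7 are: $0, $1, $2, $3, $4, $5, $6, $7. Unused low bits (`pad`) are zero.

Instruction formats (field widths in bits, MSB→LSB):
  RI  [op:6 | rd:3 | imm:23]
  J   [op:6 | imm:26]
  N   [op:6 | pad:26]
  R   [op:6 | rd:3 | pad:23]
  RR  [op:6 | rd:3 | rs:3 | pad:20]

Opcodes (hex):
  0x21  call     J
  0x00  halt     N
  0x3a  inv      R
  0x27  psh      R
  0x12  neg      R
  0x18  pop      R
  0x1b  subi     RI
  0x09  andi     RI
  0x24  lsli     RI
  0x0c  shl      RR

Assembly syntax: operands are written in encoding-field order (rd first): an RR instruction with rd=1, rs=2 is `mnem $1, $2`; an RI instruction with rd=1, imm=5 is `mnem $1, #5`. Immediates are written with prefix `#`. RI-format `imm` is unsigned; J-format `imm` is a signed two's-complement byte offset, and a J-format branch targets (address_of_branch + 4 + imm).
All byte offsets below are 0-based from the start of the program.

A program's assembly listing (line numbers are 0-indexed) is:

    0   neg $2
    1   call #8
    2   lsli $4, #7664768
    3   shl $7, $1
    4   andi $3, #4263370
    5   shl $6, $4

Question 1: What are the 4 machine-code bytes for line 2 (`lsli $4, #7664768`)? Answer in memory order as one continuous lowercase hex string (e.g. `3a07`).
L2: lsli op=0x24:6|rd=4:3|imm=7664768:23 ⇒ 0x9274f480 ⇒ little 80 f4 74 92

80f47492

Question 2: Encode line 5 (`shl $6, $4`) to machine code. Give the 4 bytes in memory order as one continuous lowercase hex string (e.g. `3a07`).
00004033

5. shl fields op=0xc:6|rd=6:3|rs=4:3|pad=0:20 → word 33400000h → 00 00 40 33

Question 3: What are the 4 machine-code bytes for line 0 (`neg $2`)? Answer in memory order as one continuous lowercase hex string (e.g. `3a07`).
L0: neg op=0x12:6|rd=2:3|pad=0:23 ⇒ 0x49000000 ⇒ little 00 00 00 49

00000049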